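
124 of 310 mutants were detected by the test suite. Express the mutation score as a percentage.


Mutation score = killed / total * 100
Mutation score = 124 / 310 * 100
Mutation score = 40.0%

40.0%


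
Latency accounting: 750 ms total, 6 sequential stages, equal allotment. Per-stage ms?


Formula: per_stage = total_budget / stages
per_stage = 750 / 6
per_stage = 125.0 ms

125.0 ms


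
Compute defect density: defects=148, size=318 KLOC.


Defect density = defects / KLOC
Defect density = 148 / 318
Defect density = 0.465 defects/KLOC

0.465 defects/KLOC


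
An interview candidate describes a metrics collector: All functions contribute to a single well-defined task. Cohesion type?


Reasoning: Best: single purpose
Type: Functional cohesion

Functional cohesion


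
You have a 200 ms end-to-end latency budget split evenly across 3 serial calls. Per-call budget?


Formula: per_stage = total_budget / stages
per_stage = 200 / 3
per_stage = 66.67 ms

66.67 ms


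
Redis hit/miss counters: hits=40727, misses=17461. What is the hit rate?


Formula: hit rate = hits / (hits + misses) * 100
hit rate = 40727 / (40727 + 17461) * 100
hit rate = 40727 / 58188 * 100
hit rate = 69.99%

69.99%


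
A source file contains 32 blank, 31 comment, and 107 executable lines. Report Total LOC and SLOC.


Total LOC = blank + comment + code
Total LOC = 32 + 31 + 107 = 170
SLOC (source only) = code = 107

Total LOC: 170, SLOC: 107


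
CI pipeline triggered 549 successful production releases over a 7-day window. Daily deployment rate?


Formula: deployments per day = releases / days
= 549 / 7
= 78.429 deploys/day
(equivalently, 549.0 deploys/week)

78.429 deploys/day


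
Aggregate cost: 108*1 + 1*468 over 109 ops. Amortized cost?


Formula: Amortized cost = Total cost / Operations
Total cost = (108 * 1) + (1 * 468)
Total cost = 108 + 468 = 576
Amortized = 576 / 109 = 5.2844

5.2844


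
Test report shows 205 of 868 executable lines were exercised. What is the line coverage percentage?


Coverage = covered / total * 100
Coverage = 205 / 868 * 100
Coverage = 23.62%

23.62%


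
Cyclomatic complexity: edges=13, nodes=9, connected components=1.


Formula: V(G) = E - N + 2P
V(G) = 13 - 9 + 2*1
V(G) = 4 + 2
V(G) = 6

6


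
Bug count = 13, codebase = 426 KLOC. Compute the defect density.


Defect density = defects / KLOC
Defect density = 13 / 426
Defect density = 0.031 defects/KLOC

0.031 defects/KLOC


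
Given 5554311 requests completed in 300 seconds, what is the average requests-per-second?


Formula: throughput = requests / seconds
throughput = 5554311 / 300
throughput = 18514.37 requests/second

18514.37 requests/second


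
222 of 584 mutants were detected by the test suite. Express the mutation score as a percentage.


Mutation score = killed / total * 100
Mutation score = 222 / 584 * 100
Mutation score = 38.01%

38.01%


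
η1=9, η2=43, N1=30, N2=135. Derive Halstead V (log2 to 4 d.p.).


Formula: V = N * log2(η), where N = N1 + N2 and η = η1 + η2
η = 9 + 43 = 52
N = 30 + 135 = 165
log2(52) ≈ 5.7004
V = 165 * 5.7004 = 940.57

940.57


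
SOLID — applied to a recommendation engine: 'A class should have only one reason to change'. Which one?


This describes the Single Responsibility Principle (SRP)

Single Responsibility Principle (SRP)


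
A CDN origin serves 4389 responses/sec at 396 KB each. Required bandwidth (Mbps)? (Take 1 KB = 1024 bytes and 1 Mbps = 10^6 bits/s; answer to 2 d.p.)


Formula: Mbps = payload_bytes * RPS * 8 / 1e6
Payload per request = 396 KB = 396 * 1024 = 405504 bytes
Total bytes/sec = 405504 * 4389 = 1779757056
Total bits/sec = 1779757056 * 8 = 14238056448
Mbps = 14238056448 / 1e6 = 14238.06

14238.06 Mbps


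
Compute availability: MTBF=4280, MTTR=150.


Availability = MTBF / (MTBF + MTTR)
Availability = 4280 / (4280 + 150)
Availability = 4280 / 4430
Availability = 96.614%

96.614%


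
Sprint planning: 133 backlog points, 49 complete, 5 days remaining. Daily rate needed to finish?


Formula: Required rate = Remaining points / Days left
Remaining = 133 - 49 = 84 points
Required rate = 84 / 5 = 16.8 points/day

16.8 points/day


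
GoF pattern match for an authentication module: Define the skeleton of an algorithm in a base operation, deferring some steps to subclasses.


This matches the Template Method pattern

Template Method


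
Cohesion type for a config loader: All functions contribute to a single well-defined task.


Reasoning: Best: single purpose
Type: Functional cohesion

Functional cohesion


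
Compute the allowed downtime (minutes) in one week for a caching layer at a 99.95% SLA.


Formula: allowed downtime = period * (100 - SLA) / 100
Period (week) = 10080 minutes
Unavailability fraction = (100 - 99.95) / 100
Allowed downtime = 10080 * (100 - 99.95) / 100
Allowed downtime = 5.04 minutes

5.04 minutes


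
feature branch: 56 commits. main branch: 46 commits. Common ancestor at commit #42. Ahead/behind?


Common ancestor: commit #42
feature commits after divergence: 56 - 42 = 14
main commits after divergence: 46 - 42 = 4
feature is 14 commits ahead of main
main is 4 commits ahead of feature

feature ahead: 14, main ahead: 4


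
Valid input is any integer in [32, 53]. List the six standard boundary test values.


Range: [32, 53]
Boundaries: just below min, min, min+1, max-1, max, just above max
Values: [31, 32, 33, 52, 53, 54]

[31, 32, 33, 52, 53, 54]


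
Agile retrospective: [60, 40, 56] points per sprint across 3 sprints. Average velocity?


Formula: Avg velocity = Total points / Number of sprints
Points: [60, 40, 56]
Sum = 60 + 40 + 56 = 156
Avg velocity = 156 / 3 = 52.0 points/sprint

52.0 points/sprint


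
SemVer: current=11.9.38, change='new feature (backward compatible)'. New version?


Current: 11.9.38
Change category: 'new feature (backward compatible)' → minor bump
SemVer rule: minor bump → increment MINOR, reset PATCH to 0 (MAJOR unchanged)
New: 11.10.0

11.10.0


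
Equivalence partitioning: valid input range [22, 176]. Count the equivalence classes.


Valid range: [22, 176]
Class 1: x < 22 — invalid
Class 2: 22 ≤ x ≤ 176 — valid
Class 3: x > 176 — invalid
Total equivalence classes: 3

3 equivalence classes


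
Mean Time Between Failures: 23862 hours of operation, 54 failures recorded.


Formula: MTBF = Total operating time / Number of failures
MTBF = 23862 / 54
MTBF = 441.89 hours

441.89 hours


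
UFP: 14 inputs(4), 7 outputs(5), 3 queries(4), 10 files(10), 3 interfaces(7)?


UFP = EI*4 + EO*5 + EQ*4 + ILF*10 + EIF*7
UFP = 14*4 + 7*5 + 3*4 + 10*10 + 3*7
UFP = 56 + 35 + 12 + 100 + 21
UFP = 224

224


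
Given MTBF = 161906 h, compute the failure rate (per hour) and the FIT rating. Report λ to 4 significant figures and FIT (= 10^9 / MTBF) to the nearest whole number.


Formula: λ = 1 / MTBF; FIT = λ × 1e9 = 1e9 / MTBF
λ = 1 / 161906 ≈ 6.176e-06 failures/hour
FIT = 1e9 / 161906 ≈ 6176 failures per 1e9 hours (nearest whole number)

λ = 6.176e-06 /h, FIT = 6176


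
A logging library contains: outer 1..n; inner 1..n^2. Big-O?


Reasoning: n times n^2
Complexity: O(n^3)

O(n^3)


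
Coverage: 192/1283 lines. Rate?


Coverage = covered / total * 100
Coverage = 192 / 1283 * 100
Coverage = 14.96%

14.96%


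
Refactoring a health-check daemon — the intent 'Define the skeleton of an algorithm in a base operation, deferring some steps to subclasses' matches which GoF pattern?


This matches the Template Method pattern

Template Method


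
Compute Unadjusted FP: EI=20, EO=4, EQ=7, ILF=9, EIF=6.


UFP = EI*4 + EO*5 + EQ*4 + ILF*10 + EIF*7
UFP = 20*4 + 4*5 + 7*4 + 9*10 + 6*7
UFP = 80 + 20 + 28 + 90 + 42
UFP = 260

260


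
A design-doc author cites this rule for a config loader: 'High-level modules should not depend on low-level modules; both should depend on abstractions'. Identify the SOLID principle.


This describes the Dependency Inversion Principle (DIP)

Dependency Inversion Principle (DIP)


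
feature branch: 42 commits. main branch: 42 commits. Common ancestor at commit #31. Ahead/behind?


Common ancestor: commit #31
feature commits after divergence: 42 - 31 = 11
main commits after divergence: 42 - 31 = 11
feature is 11 commits ahead of main
main is 11 commits ahead of feature

feature ahead: 11, main ahead: 11


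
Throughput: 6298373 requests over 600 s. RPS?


Formula: throughput = requests / seconds
throughput = 6298373 / 600
throughput = 10497.29 requests/second

10497.29 requests/second


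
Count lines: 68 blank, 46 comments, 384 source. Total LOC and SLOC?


Total LOC = blank + comment + code
Total LOC = 68 + 46 + 384 = 498
SLOC (source only) = code = 384

Total LOC: 498, SLOC: 384


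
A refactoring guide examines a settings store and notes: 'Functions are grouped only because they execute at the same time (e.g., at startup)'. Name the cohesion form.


Reasoning: Related by timing only
Type: Temporal cohesion

Temporal cohesion


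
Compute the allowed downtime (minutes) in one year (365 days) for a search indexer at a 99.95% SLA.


Formula: allowed downtime = period * (100 - SLA) / 100
Period (year (365 days)) = 525600 minutes
Unavailability fraction = (100 - 99.95) / 100
Allowed downtime = 525600 * (100 - 99.95) / 100
Allowed downtime = 262.8 minutes

262.8 minutes


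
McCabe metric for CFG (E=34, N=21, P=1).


Formula: V(G) = E - N + 2P
V(G) = 34 - 21 + 2*1
V(G) = 13 + 2
V(G) = 15

15


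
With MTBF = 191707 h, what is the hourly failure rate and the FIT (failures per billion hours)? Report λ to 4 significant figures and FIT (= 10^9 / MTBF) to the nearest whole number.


Formula: λ = 1 / MTBF; FIT = λ × 1e9 = 1e9 / MTBF
λ = 1 / 191707 ≈ 5.216e-06 failures/hour
FIT = 1e9 / 191707 ≈ 5216 failures per 1e9 hours (nearest whole number)

λ = 5.216e-06 /h, FIT = 5216


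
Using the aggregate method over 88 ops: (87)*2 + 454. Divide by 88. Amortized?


Formula: Amortized cost = Total cost / Operations
Total cost = (87 * 2) + (1 * 454)
Total cost = 174 + 454 = 628
Amortized = 628 / 88 = 7.1364

7.1364


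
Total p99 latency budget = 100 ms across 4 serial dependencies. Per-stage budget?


Formula: per_stage = total_budget / stages
per_stage = 100 / 4
per_stage = 25.0 ms

25.0 ms


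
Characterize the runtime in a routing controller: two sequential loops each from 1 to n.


Reasoning: sequential dominates: O(n) + O(n) = O(n)
Complexity: O(n)

O(n)


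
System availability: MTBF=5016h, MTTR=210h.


Availability = MTBF / (MTBF + MTTR)
Availability = 5016 / (5016 + 210)
Availability = 5016 / 5226
Availability = 95.9816%

95.9816%


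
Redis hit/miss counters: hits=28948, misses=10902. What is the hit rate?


Formula: hit rate = hits / (hits + misses) * 100
hit rate = 28948 / (28948 + 10902) * 100
hit rate = 28948 / 39850 * 100
hit rate = 72.64%

72.64%


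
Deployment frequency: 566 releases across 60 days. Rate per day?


Formula: deployments per day = releases / days
= 566 / 60
= 9.433 deploys/day
(equivalently, 66.03 deploys/week)

9.433 deploys/day


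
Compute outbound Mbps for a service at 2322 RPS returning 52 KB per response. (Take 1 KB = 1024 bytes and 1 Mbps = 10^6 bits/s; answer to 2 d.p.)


Formula: Mbps = payload_bytes * RPS * 8 / 1e6
Payload per request = 52 KB = 52 * 1024 = 53248 bytes
Total bytes/sec = 53248 * 2322 = 123641856
Total bits/sec = 123641856 * 8 = 989134848
Mbps = 989134848 / 1e6 = 989.13

989.13 Mbps


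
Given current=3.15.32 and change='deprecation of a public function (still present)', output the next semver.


Current: 3.15.32
Change category: 'deprecation of a public function (still present)' → minor bump
SemVer rule: minor bump → increment MINOR, reset PATCH to 0 (MAJOR unchanged)
New: 3.16.0

3.16.0


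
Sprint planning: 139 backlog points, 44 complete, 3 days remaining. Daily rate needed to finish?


Formula: Required rate = Remaining points / Days left
Remaining = 139 - 44 = 95 points
Required rate = 95 / 3 = 31.67 points/day

31.67 points/day


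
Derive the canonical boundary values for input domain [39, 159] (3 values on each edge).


Range: [39, 159]
Boundaries: just below min, min, min+1, max-1, max, just above max
Values: [38, 39, 40, 158, 159, 160]

[38, 39, 40, 158, 159, 160]


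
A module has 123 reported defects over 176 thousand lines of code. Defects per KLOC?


Defect density = defects / KLOC
Defect density = 123 / 176
Defect density = 0.699 defects/KLOC

0.699 defects/KLOC


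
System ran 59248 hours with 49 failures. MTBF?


Formula: MTBF = Total operating time / Number of failures
MTBF = 59248 / 49
MTBF = 1209.14 hours

1209.14 hours


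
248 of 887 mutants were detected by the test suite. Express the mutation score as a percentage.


Mutation score = killed / total * 100
Mutation score = 248 / 887 * 100
Mutation score = 27.96%

27.96%


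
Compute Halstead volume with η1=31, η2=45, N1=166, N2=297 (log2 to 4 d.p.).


Formula: V = N * log2(η), where N = N1 + N2 and η = η1 + η2
η = 31 + 45 = 76
N = 166 + 297 = 463
log2(76) ≈ 6.2479
V = 463 * 6.2479 = 2892.78

2892.78


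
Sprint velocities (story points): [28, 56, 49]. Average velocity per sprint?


Formula: Avg velocity = Total points / Number of sprints
Points: [28, 56, 49]
Sum = 28 + 56 + 49 = 133
Avg velocity = 133 / 3 = 44.33 points/sprint

44.33 points/sprint


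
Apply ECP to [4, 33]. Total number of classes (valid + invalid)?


Valid range: [4, 33]
Class 1: x < 4 — invalid
Class 2: 4 ≤ x ≤ 33 — valid
Class 3: x > 33 — invalid
Total equivalence classes: 3

3 equivalence classes


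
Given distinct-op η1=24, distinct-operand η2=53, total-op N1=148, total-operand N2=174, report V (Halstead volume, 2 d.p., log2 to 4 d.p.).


Formula: V = N * log2(η), where N = N1 + N2 and η = η1 + η2
η = 24 + 53 = 77
N = 148 + 174 = 322
log2(77) ≈ 6.2668
V = 322 * 6.2668 = 2017.91

2017.91


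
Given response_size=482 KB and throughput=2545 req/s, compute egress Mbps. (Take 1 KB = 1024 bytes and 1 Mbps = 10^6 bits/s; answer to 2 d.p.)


Formula: Mbps = payload_bytes * RPS * 8 / 1e6
Payload per request = 482 KB = 482 * 1024 = 493568 bytes
Total bytes/sec = 493568 * 2545 = 1256130560
Total bits/sec = 1256130560 * 8 = 10049044480
Mbps = 10049044480 / 1e6 = 10049.04

10049.04 Mbps


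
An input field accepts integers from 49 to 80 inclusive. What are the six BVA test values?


Range: [49, 80]
Boundaries: just below min, min, min+1, max-1, max, just above max
Values: [48, 49, 50, 79, 80, 81]

[48, 49, 50, 79, 80, 81]


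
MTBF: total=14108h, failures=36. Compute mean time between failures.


Formula: MTBF = Total operating time / Number of failures
MTBF = 14108 / 36
MTBF = 391.89 hours

391.89 hours


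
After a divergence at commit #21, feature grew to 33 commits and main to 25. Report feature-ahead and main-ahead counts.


Common ancestor: commit #21
feature commits after divergence: 33 - 21 = 12
main commits after divergence: 25 - 21 = 4
feature is 12 commits ahead of main
main is 4 commits ahead of feature

feature ahead: 12, main ahead: 4


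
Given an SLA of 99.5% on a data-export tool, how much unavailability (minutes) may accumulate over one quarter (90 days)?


Formula: allowed downtime = period * (100 - SLA) / 100
Period (quarter (90 days)) = 129600 minutes
Unavailability fraction = (100 - 99.5) / 100
Allowed downtime = 129600 * (100 - 99.5) / 100
Allowed downtime = 648.0 minutes

648.0 minutes


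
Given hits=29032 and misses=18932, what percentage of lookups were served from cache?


Formula: hit rate = hits / (hits + misses) * 100
hit rate = 29032 / (29032 + 18932) * 100
hit rate = 29032 / 47964 * 100
hit rate = 60.53%

60.53%


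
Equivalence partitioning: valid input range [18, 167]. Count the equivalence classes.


Valid range: [18, 167]
Class 1: x < 18 — invalid
Class 2: 18 ≤ x ≤ 167 — valid
Class 3: x > 167 — invalid
Total equivalence classes: 3

3 equivalence classes


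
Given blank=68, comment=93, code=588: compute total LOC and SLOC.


Total LOC = blank + comment + code
Total LOC = 68 + 93 + 588 = 749
SLOC (source only) = code = 588

Total LOC: 749, SLOC: 588


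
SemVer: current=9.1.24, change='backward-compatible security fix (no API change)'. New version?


Current: 9.1.24
Change category: 'backward-compatible security fix (no API change)' → patch bump
SemVer rule: patch bump → increment PATCH (MAJOR and MINOR unchanged)
New: 9.1.25

9.1.25


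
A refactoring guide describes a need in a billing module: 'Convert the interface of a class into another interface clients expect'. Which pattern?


This matches the Adapter pattern

Adapter


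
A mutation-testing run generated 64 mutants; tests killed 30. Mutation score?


Mutation score = killed / total * 100
Mutation score = 30 / 64 * 100
Mutation score = 46.88%

46.88%


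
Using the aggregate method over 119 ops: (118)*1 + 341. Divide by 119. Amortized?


Formula: Amortized cost = Total cost / Operations
Total cost = (118 * 1) + (1 * 341)
Total cost = 118 + 341 = 459
Amortized = 459 / 119 = 3.8571

3.8571


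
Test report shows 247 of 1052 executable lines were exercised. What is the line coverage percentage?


Coverage = covered / total * 100
Coverage = 247 / 1052 * 100
Coverage = 23.48%

23.48%


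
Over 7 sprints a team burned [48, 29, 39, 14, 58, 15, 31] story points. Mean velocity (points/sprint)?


Formula: Avg velocity = Total points / Number of sprints
Points: [48, 29, 39, 14, 58, 15, 31]
Sum = 48 + 29 + 39 + 14 + 58 + 15 + 31 = 234
Avg velocity = 234 / 7 = 33.43 points/sprint

33.43 points/sprint


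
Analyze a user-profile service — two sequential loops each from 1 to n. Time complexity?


Reasoning: sequential dominates: O(n) + O(n) = O(n)
Complexity: O(n)

O(n)


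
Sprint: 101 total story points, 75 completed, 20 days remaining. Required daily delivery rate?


Formula: Required rate = Remaining points / Days left
Remaining = 101 - 75 = 26 points
Required rate = 26 / 20 = 1.3 points/day

1.3 points/day


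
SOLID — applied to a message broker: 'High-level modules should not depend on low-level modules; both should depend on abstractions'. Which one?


This describes the Dependency Inversion Principle (DIP)

Dependency Inversion Principle (DIP)


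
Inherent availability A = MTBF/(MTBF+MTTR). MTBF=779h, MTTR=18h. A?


Availability = MTBF / (MTBF + MTTR)
Availability = 779 / (779 + 18)
Availability = 779 / 797
Availability = 97.7415%

97.7415%


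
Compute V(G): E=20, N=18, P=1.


Formula: V(G) = E - N + 2P
V(G) = 20 - 18 + 2*1
V(G) = 2 + 2
V(G) = 4

4


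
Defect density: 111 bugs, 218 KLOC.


Defect density = defects / KLOC
Defect density = 111 / 218
Defect density = 0.509 defects/KLOC

0.509 defects/KLOC


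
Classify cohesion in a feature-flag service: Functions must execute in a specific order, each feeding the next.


Reasoning: Output of one is input to next
Type: Sequential cohesion

Sequential cohesion


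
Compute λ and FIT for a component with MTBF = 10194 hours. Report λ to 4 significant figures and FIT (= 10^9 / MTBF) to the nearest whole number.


Formula: λ = 1 / MTBF; FIT = λ × 1e9 = 1e9 / MTBF
λ = 1 / 10194 ≈ 9.810e-05 failures/hour
FIT = 1e9 / 10194 ≈ 98097 failures per 1e9 hours (nearest whole number)

λ = 9.810e-05 /h, FIT = 98097


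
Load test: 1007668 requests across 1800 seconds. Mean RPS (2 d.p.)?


Formula: throughput = requests / seconds
throughput = 1007668 / 1800
throughput = 559.82 requests/second

559.82 requests/second


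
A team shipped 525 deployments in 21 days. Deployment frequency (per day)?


Formula: deployments per day = releases / days
= 525 / 21
= 25.0 deploys/day
(equivalently, 175.0 deploys/week)

25.0 deploys/day


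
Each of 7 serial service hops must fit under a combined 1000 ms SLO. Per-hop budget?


Formula: per_stage = total_budget / stages
per_stage = 1000 / 7
per_stage = 142.86 ms

142.86 ms


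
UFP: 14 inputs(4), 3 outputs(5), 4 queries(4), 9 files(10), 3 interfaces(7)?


UFP = EI*4 + EO*5 + EQ*4 + ILF*10 + EIF*7
UFP = 14*4 + 3*5 + 4*4 + 9*10 + 3*7
UFP = 56 + 15 + 16 + 90 + 21
UFP = 198

198


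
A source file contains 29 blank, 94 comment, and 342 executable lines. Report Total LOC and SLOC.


Total LOC = blank + comment + code
Total LOC = 29 + 94 + 342 = 465
SLOC (source only) = code = 342

Total LOC: 465, SLOC: 342


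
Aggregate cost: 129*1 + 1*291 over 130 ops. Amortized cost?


Formula: Amortized cost = Total cost / Operations
Total cost = (129 * 1) + (1 * 291)
Total cost = 129 + 291 = 420
Amortized = 420 / 130 = 3.2308

3.2308


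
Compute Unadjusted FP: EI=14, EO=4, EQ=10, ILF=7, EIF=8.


UFP = EI*4 + EO*5 + EQ*4 + ILF*10 + EIF*7
UFP = 14*4 + 4*5 + 10*4 + 7*10 + 8*7
UFP = 56 + 20 + 40 + 70 + 56
UFP = 242

242


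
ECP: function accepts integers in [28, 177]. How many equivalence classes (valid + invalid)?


Valid range: [28, 177]
Class 1: x < 28 — invalid
Class 2: 28 ≤ x ≤ 177 — valid
Class 3: x > 177 — invalid
Total equivalence classes: 3

3 equivalence classes


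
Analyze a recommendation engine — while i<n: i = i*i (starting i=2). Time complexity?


Reasoning: squaring drives double-exponential growth; iterations ~ log log n
Complexity: O(log log n)

O(log log n)


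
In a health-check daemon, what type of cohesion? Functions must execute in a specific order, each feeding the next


Reasoning: Output of one is input to next
Type: Sequential cohesion

Sequential cohesion


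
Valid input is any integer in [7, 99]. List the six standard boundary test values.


Range: [7, 99]
Boundaries: just below min, min, min+1, max-1, max, just above max
Values: [6, 7, 8, 98, 99, 100]

[6, 7, 8, 98, 99, 100]


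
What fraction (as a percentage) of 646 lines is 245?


Coverage = covered / total * 100
Coverage = 245 / 646 * 100
Coverage = 37.93%

37.93%


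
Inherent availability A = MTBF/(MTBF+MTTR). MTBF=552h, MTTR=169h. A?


Availability = MTBF / (MTBF + MTTR)
Availability = 552 / (552 + 169)
Availability = 552 / 721
Availability = 76.5603%

76.5603%


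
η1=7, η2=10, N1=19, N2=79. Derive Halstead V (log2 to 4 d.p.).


Formula: V = N * log2(η), where N = N1 + N2 and η = η1 + η2
η = 7 + 10 = 17
N = 19 + 79 = 98
log2(17) ≈ 4.0875
V = 98 * 4.0875 = 400.58

400.58


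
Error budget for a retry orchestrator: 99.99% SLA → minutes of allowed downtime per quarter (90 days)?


Formula: allowed downtime = period * (100 - SLA) / 100
Period (quarter (90 days)) = 129600 minutes
Unavailability fraction = (100 - 99.99) / 100
Allowed downtime = 129600 * (100 - 99.99) / 100
Allowed downtime = 12.96 minutes

12.96 minutes


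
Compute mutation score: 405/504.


Mutation score = killed / total * 100
Mutation score = 405 / 504 * 100
Mutation score = 80.36%

80.36%


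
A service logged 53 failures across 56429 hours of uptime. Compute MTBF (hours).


Formula: MTBF = Total operating time / Number of failures
MTBF = 56429 / 53
MTBF = 1064.7 hours

1064.7 hours


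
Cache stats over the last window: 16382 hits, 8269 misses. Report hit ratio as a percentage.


Formula: hit rate = hits / (hits + misses) * 100
hit rate = 16382 / (16382 + 8269) * 100
hit rate = 16382 / 24651 * 100
hit rate = 66.46%

66.46%


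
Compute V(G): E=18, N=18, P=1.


Formula: V(G) = E - N + 2P
V(G) = 18 - 18 + 2*1
V(G) = 0 + 2
V(G) = 2

2


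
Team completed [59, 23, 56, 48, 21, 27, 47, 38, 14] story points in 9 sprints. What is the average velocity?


Formula: Avg velocity = Total points / Number of sprints
Points: [59, 23, 56, 48, 21, 27, 47, 38, 14]
Sum = 59 + 23 + 56 + 48 + 21 + 27 + 47 + 38 + 14 = 333
Avg velocity = 333 / 9 = 37.0 points/sprint

37.0 points/sprint


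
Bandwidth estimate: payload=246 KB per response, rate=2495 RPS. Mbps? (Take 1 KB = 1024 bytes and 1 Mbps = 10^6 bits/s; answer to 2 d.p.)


Formula: Mbps = payload_bytes * RPS * 8 / 1e6
Payload per request = 246 KB = 246 * 1024 = 251904 bytes
Total bytes/sec = 251904 * 2495 = 628500480
Total bits/sec = 628500480 * 8 = 5028003840
Mbps = 5028003840 / 1e6 = 5028.0

5028.0 Mbps


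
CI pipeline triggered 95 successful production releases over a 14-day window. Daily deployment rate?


Formula: deployments per day = releases / days
= 95 / 14
= 6.786 deploys/day
(equivalently, 47.5 deploys/week)

6.786 deploys/day


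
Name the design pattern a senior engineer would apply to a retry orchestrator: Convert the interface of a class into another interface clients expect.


This matches the Adapter pattern

Adapter


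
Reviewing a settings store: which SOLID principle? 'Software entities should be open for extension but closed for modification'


This describes the Open/Closed Principle (OCP)

Open/Closed Principle (OCP)


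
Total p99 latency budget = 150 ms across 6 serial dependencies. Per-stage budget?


Formula: per_stage = total_budget / stages
per_stage = 150 / 6
per_stage = 25.0 ms

25.0 ms


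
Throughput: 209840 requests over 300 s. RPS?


Formula: throughput = requests / seconds
throughput = 209840 / 300
throughput = 699.47 requests/second

699.47 requests/second


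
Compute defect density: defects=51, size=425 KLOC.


Defect density = defects / KLOC
Defect density = 51 / 425
Defect density = 0.12 defects/KLOC

0.12 defects/KLOC


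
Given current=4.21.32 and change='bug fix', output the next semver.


Current: 4.21.32
Change category: 'bug fix' → patch bump
SemVer rule: patch bump → increment PATCH (MAJOR and MINOR unchanged)
New: 4.21.33

4.21.33


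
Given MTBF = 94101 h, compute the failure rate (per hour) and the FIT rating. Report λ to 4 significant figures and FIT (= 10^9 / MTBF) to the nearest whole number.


Formula: λ = 1 / MTBF; FIT = λ × 1e9 = 1e9 / MTBF
λ = 1 / 94101 ≈ 1.063e-05 failures/hour
FIT = 1e9 / 94101 ≈ 10627 failures per 1e9 hours (nearest whole number)

λ = 1.063e-05 /h, FIT = 10627


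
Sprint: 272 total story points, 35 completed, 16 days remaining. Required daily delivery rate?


Formula: Required rate = Remaining points / Days left
Remaining = 272 - 35 = 237 points
Required rate = 237 / 16 = 14.81 points/day

14.81 points/day


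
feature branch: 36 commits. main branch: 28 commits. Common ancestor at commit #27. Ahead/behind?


Common ancestor: commit #27
feature commits after divergence: 36 - 27 = 9
main commits after divergence: 28 - 27 = 1
feature is 9 commits ahead of main
main is 1 commits ahead of feature

feature ahead: 9, main ahead: 1


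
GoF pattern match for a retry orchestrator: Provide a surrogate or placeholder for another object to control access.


This matches the Proxy pattern

Proxy


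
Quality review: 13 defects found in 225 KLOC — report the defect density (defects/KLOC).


Defect density = defects / KLOC
Defect density = 13 / 225
Defect density = 0.058 defects/KLOC

0.058 defects/KLOC


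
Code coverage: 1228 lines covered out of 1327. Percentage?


Coverage = covered / total * 100
Coverage = 1228 / 1327 * 100
Coverage = 92.54%

92.54%


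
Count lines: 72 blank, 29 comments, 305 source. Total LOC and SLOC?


Total LOC = blank + comment + code
Total LOC = 72 + 29 + 305 = 406
SLOC (source only) = code = 305

Total LOC: 406, SLOC: 305


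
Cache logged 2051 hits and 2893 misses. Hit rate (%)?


Formula: hit rate = hits / (hits + misses) * 100
hit rate = 2051 / (2051 + 2893) * 100
hit rate = 2051 / 4944 * 100
hit rate = 41.48%

41.48%


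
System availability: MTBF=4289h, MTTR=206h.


Availability = MTBF / (MTBF + MTTR)
Availability = 4289 / (4289 + 206)
Availability = 4289 / 4495
Availability = 95.4171%

95.4171%


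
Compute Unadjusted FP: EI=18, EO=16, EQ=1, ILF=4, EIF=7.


UFP = EI*4 + EO*5 + EQ*4 + ILF*10 + EIF*7
UFP = 18*4 + 16*5 + 1*4 + 4*10 + 7*7
UFP = 72 + 80 + 4 + 40 + 49
UFP = 245

245


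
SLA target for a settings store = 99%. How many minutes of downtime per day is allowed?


Formula: allowed downtime = period * (100 - SLA) / 100
Period (day) = 1440 minutes
Unavailability fraction = (100 - 99.0) / 100
Allowed downtime = 1440 * (100 - 99.0) / 100
Allowed downtime = 14.4 minutes

14.4 minutes


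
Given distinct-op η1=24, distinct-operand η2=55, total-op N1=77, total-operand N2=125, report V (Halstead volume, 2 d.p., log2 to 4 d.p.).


Formula: V = N * log2(η), where N = N1 + N2 and η = η1 + η2
η = 24 + 55 = 79
N = 77 + 125 = 202
log2(79) ≈ 6.3038
V = 202 * 6.3038 = 1273.37

1273.37


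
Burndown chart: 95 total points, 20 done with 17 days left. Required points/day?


Formula: Required rate = Remaining points / Days left
Remaining = 95 - 20 = 75 points
Required rate = 75 / 17 = 4.41 points/day

4.41 points/day


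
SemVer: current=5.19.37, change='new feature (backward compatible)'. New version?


Current: 5.19.37
Change category: 'new feature (backward compatible)' → minor bump
SemVer rule: minor bump → increment MINOR, reset PATCH to 0 (MAJOR unchanged)
New: 5.20.0

5.20.0


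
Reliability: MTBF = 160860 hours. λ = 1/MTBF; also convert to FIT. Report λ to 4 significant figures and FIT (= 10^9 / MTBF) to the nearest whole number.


Formula: λ = 1 / MTBF; FIT = λ × 1e9 = 1e9 / MTBF
λ = 1 / 160860 ≈ 6.217e-06 failures/hour
FIT = 1e9 / 160860 ≈ 6217 failures per 1e9 hours (nearest whole number)

λ = 6.217e-06 /h, FIT = 6217


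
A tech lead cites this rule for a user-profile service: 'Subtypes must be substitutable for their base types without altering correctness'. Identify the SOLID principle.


This describes the Liskov Substitution Principle (LSP)

Liskov Substitution Principle (LSP)


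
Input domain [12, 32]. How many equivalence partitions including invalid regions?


Valid range: [12, 32]
Class 1: x < 12 — invalid
Class 2: 12 ≤ x ≤ 32 — valid
Class 3: x > 32 — invalid
Total equivalence classes: 3

3 equivalence classes


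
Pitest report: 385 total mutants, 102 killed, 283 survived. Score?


Mutation score = killed / total * 100
Mutation score = 102 / 385 * 100
Mutation score = 26.49%

26.49%


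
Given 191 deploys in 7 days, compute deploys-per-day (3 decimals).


Formula: deployments per day = releases / days
= 191 / 7
= 27.286 deploys/day
(equivalently, 191.0 deploys/week)

27.286 deploys/day


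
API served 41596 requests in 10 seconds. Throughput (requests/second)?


Formula: throughput = requests / seconds
throughput = 41596 / 10
throughput = 4159.6 requests/second

4159.6 requests/second


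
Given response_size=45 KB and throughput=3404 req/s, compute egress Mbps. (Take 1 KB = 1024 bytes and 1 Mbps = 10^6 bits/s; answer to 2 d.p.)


Formula: Mbps = payload_bytes * RPS * 8 / 1e6
Payload per request = 45 KB = 45 * 1024 = 46080 bytes
Total bytes/sec = 46080 * 3404 = 156856320
Total bits/sec = 156856320 * 8 = 1254850560
Mbps = 1254850560 / 1e6 = 1254.85

1254.85 Mbps


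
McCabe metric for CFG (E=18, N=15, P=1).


Formula: V(G) = E - N + 2P
V(G) = 18 - 15 + 2*1
V(G) = 3 + 2
V(G) = 5

5


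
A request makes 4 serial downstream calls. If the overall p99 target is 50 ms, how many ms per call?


Formula: per_stage = total_budget / stages
per_stage = 50 / 4
per_stage = 12.5 ms

12.5 ms


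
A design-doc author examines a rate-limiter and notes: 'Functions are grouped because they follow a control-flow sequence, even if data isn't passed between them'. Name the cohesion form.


Reasoning: Grouped by order of execution within a routine, not by data flow
Type: Procedural cohesion

Procedural cohesion


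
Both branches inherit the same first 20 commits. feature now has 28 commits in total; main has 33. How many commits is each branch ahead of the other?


Common ancestor: commit #20
feature commits after divergence: 28 - 20 = 8
main commits after divergence: 33 - 20 = 13
feature is 8 commits ahead of main
main is 13 commits ahead of feature

feature ahead: 8, main ahead: 13


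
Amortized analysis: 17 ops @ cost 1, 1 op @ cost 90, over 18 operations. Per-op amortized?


Formula: Amortized cost = Total cost / Operations
Total cost = (17 * 1) + (1 * 90)
Total cost = 17 + 90 = 107
Amortized = 107 / 18 = 5.9444

5.9444


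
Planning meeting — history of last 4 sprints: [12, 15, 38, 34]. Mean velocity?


Formula: Avg velocity = Total points / Number of sprints
Points: [12, 15, 38, 34]
Sum = 12 + 15 + 38 + 34 = 99
Avg velocity = 99 / 4 = 24.75 points/sprint

24.75 points/sprint


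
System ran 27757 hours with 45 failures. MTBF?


Formula: MTBF = Total operating time / Number of failures
MTBF = 27757 / 45
MTBF = 616.82 hours

616.82 hours


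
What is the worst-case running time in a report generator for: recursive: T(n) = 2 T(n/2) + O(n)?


Reasoning: master theorem case 2 (merge-sort recurrence)
Complexity: O(n log n)

O(n log n)


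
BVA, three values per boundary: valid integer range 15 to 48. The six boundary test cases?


Range: [15, 48]
Boundaries: just below min, min, min+1, max-1, max, just above max
Values: [14, 15, 16, 47, 48, 49]

[14, 15, 16, 47, 48, 49]


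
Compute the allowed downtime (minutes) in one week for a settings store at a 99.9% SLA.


Formula: allowed downtime = period * (100 - SLA) / 100
Period (week) = 10080 minutes
Unavailability fraction = (100 - 99.9) / 100
Allowed downtime = 10080 * (100 - 99.9) / 100
Allowed downtime = 10.08 minutes

10.08 minutes


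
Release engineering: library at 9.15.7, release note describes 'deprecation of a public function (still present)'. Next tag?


Current: 9.15.7
Change category: 'deprecation of a public function (still present)' → minor bump
SemVer rule: minor bump → increment MINOR, reset PATCH to 0 (MAJOR unchanged)
New: 9.16.0

9.16.0


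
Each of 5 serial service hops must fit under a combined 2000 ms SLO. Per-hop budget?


Formula: per_stage = total_budget / stages
per_stage = 2000 / 5
per_stage = 400.0 ms

400.0 ms


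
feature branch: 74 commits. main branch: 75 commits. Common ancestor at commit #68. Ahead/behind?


Common ancestor: commit #68
feature commits after divergence: 74 - 68 = 6
main commits after divergence: 75 - 68 = 7
feature is 6 commits ahead of main
main is 7 commits ahead of feature

feature ahead: 6, main ahead: 7


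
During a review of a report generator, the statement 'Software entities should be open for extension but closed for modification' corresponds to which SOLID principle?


This describes the Open/Closed Principle (OCP)

Open/Closed Principle (OCP)


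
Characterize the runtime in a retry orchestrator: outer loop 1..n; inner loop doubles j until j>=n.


Reasoning: linear outer times logarithmic inner
Complexity: O(n log n)

O(n log n)


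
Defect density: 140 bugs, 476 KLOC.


Defect density = defects / KLOC
Defect density = 140 / 476
Defect density = 0.294 defects/KLOC

0.294 defects/KLOC


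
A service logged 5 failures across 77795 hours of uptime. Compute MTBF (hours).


Formula: MTBF = Total operating time / Number of failures
MTBF = 77795 / 5
MTBF = 15559.0 hours

15559.0 hours


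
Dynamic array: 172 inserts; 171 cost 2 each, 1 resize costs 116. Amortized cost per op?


Formula: Amortized cost = Total cost / Operations
Total cost = (171 * 2) + (1 * 116)
Total cost = 342 + 116 = 458
Amortized = 458 / 172 = 2.6628

2.6628


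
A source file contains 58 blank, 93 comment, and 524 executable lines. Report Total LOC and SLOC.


Total LOC = blank + comment + code
Total LOC = 58 + 93 + 524 = 675
SLOC (source only) = code = 524

Total LOC: 675, SLOC: 524


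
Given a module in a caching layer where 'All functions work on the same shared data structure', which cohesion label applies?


Reasoning: Functions share data
Type: Communicational cohesion

Communicational cohesion


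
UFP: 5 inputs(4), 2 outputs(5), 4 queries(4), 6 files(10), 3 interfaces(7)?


UFP = EI*4 + EO*5 + EQ*4 + ILF*10 + EIF*7
UFP = 5*4 + 2*5 + 4*4 + 6*10 + 3*7
UFP = 20 + 10 + 16 + 60 + 21
UFP = 127

127


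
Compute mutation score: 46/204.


Mutation score = killed / total * 100
Mutation score = 46 / 204 * 100
Mutation score = 22.55%

22.55%


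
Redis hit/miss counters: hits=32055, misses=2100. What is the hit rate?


Formula: hit rate = hits / (hits + misses) * 100
hit rate = 32055 / (32055 + 2100) * 100
hit rate = 32055 / 34155 * 100
hit rate = 93.85%

93.85%


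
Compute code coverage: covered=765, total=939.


Coverage = covered / total * 100
Coverage = 765 / 939 * 100
Coverage = 81.47%

81.47%


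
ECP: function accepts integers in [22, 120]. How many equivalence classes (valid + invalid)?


Valid range: [22, 120]
Class 1: x < 22 — invalid
Class 2: 22 ≤ x ≤ 120 — valid
Class 3: x > 120 — invalid
Total equivalence classes: 3

3 equivalence classes


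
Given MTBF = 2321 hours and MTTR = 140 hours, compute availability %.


Availability = MTBF / (MTBF + MTTR)
Availability = 2321 / (2321 + 140)
Availability = 2321 / 2461
Availability = 94.3113%

94.3113%


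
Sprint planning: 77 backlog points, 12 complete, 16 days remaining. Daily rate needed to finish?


Formula: Required rate = Remaining points / Days left
Remaining = 77 - 12 = 65 points
Required rate = 65 / 16 = 4.06 points/day

4.06 points/day


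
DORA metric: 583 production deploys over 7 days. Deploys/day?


Formula: deployments per day = releases / days
= 583 / 7
= 83.286 deploys/day
(equivalently, 583.0 deploys/week)

83.286 deploys/day


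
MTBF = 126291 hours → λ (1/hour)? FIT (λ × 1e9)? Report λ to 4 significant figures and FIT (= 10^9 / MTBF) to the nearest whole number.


Formula: λ = 1 / MTBF; FIT = λ × 1e9 = 1e9 / MTBF
λ = 1 / 126291 ≈ 7.918e-06 failures/hour
FIT = 1e9 / 126291 ≈ 7918 failures per 1e9 hours (nearest whole number)

λ = 7.918e-06 /h, FIT = 7918


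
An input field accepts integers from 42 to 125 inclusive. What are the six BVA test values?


Range: [42, 125]
Boundaries: just below min, min, min+1, max-1, max, just above max
Values: [41, 42, 43, 124, 125, 126]

[41, 42, 43, 124, 125, 126]


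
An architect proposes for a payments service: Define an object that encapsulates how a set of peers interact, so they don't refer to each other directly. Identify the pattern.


This matches the Mediator pattern

Mediator


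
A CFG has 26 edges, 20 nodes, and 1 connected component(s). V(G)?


Formula: V(G) = E - N + 2P
V(G) = 26 - 20 + 2*1
V(G) = 6 + 2
V(G) = 8

8


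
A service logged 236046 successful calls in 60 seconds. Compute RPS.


Formula: throughput = requests / seconds
throughput = 236046 / 60
throughput = 3934.1 requests/second

3934.1 requests/second


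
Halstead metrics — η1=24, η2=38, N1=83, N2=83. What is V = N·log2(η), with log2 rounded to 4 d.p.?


Formula: V = N * log2(η), where N = N1 + N2 and η = η1 + η2
η = 24 + 38 = 62
N = 83 + 83 = 166
log2(62) ≈ 5.9542
V = 166 * 5.9542 = 988.40

988.40


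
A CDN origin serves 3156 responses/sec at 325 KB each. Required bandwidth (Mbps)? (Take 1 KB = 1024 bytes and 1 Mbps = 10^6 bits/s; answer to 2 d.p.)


Formula: Mbps = payload_bytes * RPS * 8 / 1e6
Payload per request = 325 KB = 325 * 1024 = 332800 bytes
Total bytes/sec = 332800 * 3156 = 1050316800
Total bits/sec = 1050316800 * 8 = 8402534400
Mbps = 8402534400 / 1e6 = 8402.53

8402.53 Mbps


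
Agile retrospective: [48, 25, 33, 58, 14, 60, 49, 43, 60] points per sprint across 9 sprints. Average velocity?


Formula: Avg velocity = Total points / Number of sprints
Points: [48, 25, 33, 58, 14, 60, 49, 43, 60]
Sum = 48 + 25 + 33 + 58 + 14 + 60 + 49 + 43 + 60 = 390
Avg velocity = 390 / 9 = 43.33 points/sprint

43.33 points/sprint
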